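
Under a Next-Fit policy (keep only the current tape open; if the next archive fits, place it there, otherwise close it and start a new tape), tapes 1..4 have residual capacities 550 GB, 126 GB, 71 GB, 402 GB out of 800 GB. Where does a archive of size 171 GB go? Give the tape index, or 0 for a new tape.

Next-Fit only looks at tape 4, which has 402 GB free.
171 GB fits there.

4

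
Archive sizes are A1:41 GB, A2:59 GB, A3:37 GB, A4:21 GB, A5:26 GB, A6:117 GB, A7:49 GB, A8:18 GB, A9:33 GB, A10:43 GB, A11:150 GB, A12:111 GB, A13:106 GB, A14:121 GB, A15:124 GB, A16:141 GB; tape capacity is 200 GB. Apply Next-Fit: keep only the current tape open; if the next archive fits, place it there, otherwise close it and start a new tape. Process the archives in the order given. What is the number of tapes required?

A1 (41 GB) → tape 1 (remaining 159 GB)
A2 (59 GB) → tape 1 (remaining 100 GB)
A3 (37 GB) → tape 1 (remaining 63 GB)
A4 (21 GB) → tape 1 (remaining 42 GB)
A5 (26 GB) → tape 1 (remaining 16 GB)
A6 (117 GB) → tape 2 (remaining 83 GB)
A7 (49 GB) → tape 2 (remaining 34 GB)
A8 (18 GB) → tape 2 (remaining 16 GB)
A9 (33 GB) → tape 3 (remaining 167 GB)
A10 (43 GB) → tape 3 (remaining 124 GB)
A11 (150 GB) → tape 4 (remaining 50 GB)
A12 (111 GB) → tape 5 (remaining 89 GB)
A13 (106 GB) → tape 6 (remaining 94 GB)
A14 (121 GB) → tape 7 (remaining 79 GB)
A15 (124 GB) → tape 8 (remaining 76 GB)
A16 (141 GB) → tape 9 (remaining 59 GB)

9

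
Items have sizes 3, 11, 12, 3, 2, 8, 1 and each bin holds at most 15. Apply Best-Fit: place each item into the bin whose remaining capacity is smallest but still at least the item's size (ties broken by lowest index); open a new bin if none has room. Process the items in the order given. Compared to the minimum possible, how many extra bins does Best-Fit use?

Best-Fit: [3,11,1] [12,3] [2,8] → 3 bins.
Total size 40; any packing needs at least ⌈40/15⌉ = 3 bins.
So 3 is already optimal.

0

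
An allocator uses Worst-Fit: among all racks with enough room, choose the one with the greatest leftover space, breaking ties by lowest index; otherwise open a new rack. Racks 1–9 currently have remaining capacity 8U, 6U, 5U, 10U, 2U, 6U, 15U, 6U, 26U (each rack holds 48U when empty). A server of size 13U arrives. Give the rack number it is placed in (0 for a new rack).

9

Racks with room: rack 7 (15U), rack 9 (26U).
Most room is rack 9 with 26U free.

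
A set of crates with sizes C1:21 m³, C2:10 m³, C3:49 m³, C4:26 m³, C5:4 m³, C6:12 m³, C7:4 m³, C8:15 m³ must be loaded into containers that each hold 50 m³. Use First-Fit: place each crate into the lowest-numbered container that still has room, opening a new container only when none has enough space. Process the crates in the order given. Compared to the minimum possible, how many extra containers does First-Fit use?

First-Fit: [21,10,4,12] [49] [26,4,15] → 3 containers.
Total size 141 m³; any packing needs at least ⌈141/50⌉ = 3 containers.
So 3 is already optimal.

0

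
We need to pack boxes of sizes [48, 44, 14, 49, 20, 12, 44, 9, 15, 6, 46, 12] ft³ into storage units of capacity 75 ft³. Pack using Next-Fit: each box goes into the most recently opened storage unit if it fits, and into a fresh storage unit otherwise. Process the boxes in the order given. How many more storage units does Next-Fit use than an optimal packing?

Next-Fit: [48] [44,14] [49,20] [12,44,9] [15,6,46] [12] → 6 storage units.
Total size 319 ft³; any packing needs at least ⌈319/75⌉ = 5 storage units.
An optimal packing achieves that bound: [49,20,6] [48,15,12] [46,14,12] [44,9] [44] → 5 storage units.
Excess: 6 − 5 = 1.

1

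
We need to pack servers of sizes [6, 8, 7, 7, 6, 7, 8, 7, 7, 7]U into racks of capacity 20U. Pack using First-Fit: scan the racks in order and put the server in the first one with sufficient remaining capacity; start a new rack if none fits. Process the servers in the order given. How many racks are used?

5 racks

rack 1: place 6U, 14U left
rack 1: place 8U, 6U left
rack 2: place 7U, 13U left
rack 2: place 7U, 6U left
rack 1: place 6U, 0U left
rack 3: place 7U, 13U left
rack 3: place 8U, 5U left
rack 4: place 7U, 13U left
rack 4: place 7U, 6U left
rack 5: place 7U, 13U left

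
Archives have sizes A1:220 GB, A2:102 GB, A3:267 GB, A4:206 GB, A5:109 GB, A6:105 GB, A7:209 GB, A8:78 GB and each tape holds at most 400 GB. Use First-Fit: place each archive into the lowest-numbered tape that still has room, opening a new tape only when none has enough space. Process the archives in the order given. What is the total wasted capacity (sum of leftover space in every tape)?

304

Put A1 (220 GB) in tape 1; 180 GB remain.
Put A2 (102 GB) in tape 1; 78 GB remain.
Put A3 (267 GB) in tape 2; 133 GB remain.
Put A4 (206 GB) in tape 3; 194 GB remain.
Put A5 (109 GB) in tape 2; 24 GB remain.
Put A6 (105 GB) in tape 3; 89 GB remain.
Put A7 (209 GB) in tape 4; 191 GB remain.
Put A8 (78 GB) in tape 1; 0 GB remain.
4 tapes × 400 GB = 1600 GB; used 1296 GB; unused 304 GB.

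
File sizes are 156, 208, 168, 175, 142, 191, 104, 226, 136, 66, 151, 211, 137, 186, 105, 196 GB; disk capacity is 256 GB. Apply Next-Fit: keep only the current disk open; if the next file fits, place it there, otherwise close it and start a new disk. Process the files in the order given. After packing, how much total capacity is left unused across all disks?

disk 1: place 156 GB, 100 GB left
disk 2: place 208 GB, 48 GB left
disk 3: place 168 GB, 88 GB left
disk 4: place 175 GB, 81 GB left
disk 5: place 142 GB, 114 GB left
disk 6: place 191 GB, 65 GB left
disk 7: place 104 GB, 152 GB left
disk 8: place 226 GB, 30 GB left
disk 9: place 136 GB, 120 GB left
disk 9: place 66 GB, 54 GB left
disk 10: place 151 GB, 105 GB left
disk 11: place 211 GB, 45 GB left
disk 12: place 137 GB, 119 GB left
disk 13: place 186 GB, 70 GB left
disk 14: place 105 GB, 151 GB left
disk 15: place 196 GB, 60 GB left
15 disks × 256 GB = 3840 GB; used 2558 GB; unused 1282 GB.

1282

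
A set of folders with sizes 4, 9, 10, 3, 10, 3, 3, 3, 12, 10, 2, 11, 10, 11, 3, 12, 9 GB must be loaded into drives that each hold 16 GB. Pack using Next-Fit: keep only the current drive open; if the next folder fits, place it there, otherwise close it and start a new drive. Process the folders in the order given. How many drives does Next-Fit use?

4 GB → drive 1 (remaining 12 GB)
9 GB → drive 1 (remaining 3 GB)
10 GB → drive 2 (remaining 6 GB)
3 GB → drive 2 (remaining 3 GB)
10 GB → drive 3 (remaining 6 GB)
3 GB → drive 3 (remaining 3 GB)
3 GB → drive 3 (remaining 0 GB)
3 GB → drive 4 (remaining 13 GB)
12 GB → drive 4 (remaining 1 GB)
10 GB → drive 5 (remaining 6 GB)
2 GB → drive 5 (remaining 4 GB)
11 GB → drive 6 (remaining 5 GB)
10 GB → drive 7 (remaining 6 GB)
11 GB → drive 8 (remaining 5 GB)
3 GB → drive 8 (remaining 2 GB)
12 GB → drive 9 (remaining 4 GB)
9 GB → drive 10 (remaining 7 GB)
Final drives: [4,9] [10,3] [10,3,3] [3,12] [10,2] [11] [10] [11,3] [12] [9].

10 drives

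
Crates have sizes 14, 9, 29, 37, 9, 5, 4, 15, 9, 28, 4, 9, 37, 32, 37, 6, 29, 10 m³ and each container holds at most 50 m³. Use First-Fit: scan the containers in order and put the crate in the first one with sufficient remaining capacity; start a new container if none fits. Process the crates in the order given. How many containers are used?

8

container 1: place 14 m³, 36 m³ left
container 1: place 9 m³, 27 m³ left
container 2: place 29 m³, 21 m³ left
container 3: place 37 m³, 13 m³ left
container 1: place 9 m³, 18 m³ left
container 1: place 5 m³, 13 m³ left
container 1: place 4 m³, 9 m³ left
container 2: place 15 m³, 6 m³ left
container 1: place 9 m³, 0 m³ left
container 4: place 28 m³, 22 m³ left
container 2: place 4 m³, 2 m³ left
container 3: place 9 m³, 4 m³ left
container 5: place 37 m³, 13 m³ left
container 6: place 32 m³, 18 m³ left
container 7: place 37 m³, 13 m³ left
container 4: place 6 m³, 16 m³ left
container 8: place 29 m³, 21 m³ left
container 4: place 10 m³, 6 m³ left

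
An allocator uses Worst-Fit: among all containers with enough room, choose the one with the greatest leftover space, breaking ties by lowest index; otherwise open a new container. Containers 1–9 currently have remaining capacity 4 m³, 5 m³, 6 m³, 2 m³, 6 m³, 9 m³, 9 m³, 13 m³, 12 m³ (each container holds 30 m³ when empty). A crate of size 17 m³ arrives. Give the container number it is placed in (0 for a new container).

0

No container has ≥ 17 m³ free, so a new container is opened.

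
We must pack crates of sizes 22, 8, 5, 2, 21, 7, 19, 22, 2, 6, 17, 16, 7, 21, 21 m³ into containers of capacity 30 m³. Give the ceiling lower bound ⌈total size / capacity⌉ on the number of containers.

Total size = 22 + 8 + 5 + 2 + 21 + 7 + 19 + 22 + 2 + 6 + 17 + 16 + 7 + 21 + 21 = 196 m³.
⌈196 / 30⌉ = 7.

7 containers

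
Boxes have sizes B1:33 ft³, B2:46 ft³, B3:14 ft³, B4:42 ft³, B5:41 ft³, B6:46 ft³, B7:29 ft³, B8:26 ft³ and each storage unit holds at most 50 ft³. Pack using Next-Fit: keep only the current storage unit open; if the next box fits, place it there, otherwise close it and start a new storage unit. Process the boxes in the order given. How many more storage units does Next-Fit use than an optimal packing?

Next-Fit: [33] [46] [14] [42] [41] [46] [29] [26] → 8 storage units.
7 boxes exceed 25 ft³ (half the capacity), and no two of those can share a storage unit, so at least 7 storage units are needed.
An optimal packing achieves that bound: [46] [46] [42] [41] [33,14] [29] [26] → 7 storage units.
Excess: 8 − 7 = 1.

1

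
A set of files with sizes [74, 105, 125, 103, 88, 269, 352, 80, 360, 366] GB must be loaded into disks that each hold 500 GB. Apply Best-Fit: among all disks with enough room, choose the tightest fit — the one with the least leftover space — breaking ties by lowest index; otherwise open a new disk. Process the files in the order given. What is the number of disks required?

5 disks

Put 74 GB in disk 1; 426 GB remain.
Put 105 GB in disk 1; 321 GB remain.
Put 125 GB in disk 1; 196 GB remain.
Put 103 GB in disk 1; 93 GB remain.
Put 88 GB in disk 1; 5 GB remain.
Put 269 GB in disk 2; 231 GB remain.
Put 352 GB in disk 3; 148 GB remain.
Put 80 GB in disk 3; 68 GB remain.
Put 360 GB in disk 4; 140 GB remain.
Put 366 GB in disk 5; 134 GB remain.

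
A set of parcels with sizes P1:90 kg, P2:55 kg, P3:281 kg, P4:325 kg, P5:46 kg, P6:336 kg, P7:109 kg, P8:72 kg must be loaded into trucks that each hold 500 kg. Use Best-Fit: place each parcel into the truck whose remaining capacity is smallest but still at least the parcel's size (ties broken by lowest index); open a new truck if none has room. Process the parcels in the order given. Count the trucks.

3 trucks

Put P1 (90 kg) in truck 1; 410 kg remain.
Put P2 (55 kg) in truck 1; 355 kg remain.
Put P3 (281 kg) in truck 1; 74 kg remain.
Put P4 (325 kg) in truck 2; 175 kg remain.
Put P5 (46 kg) in truck 1; 28 kg remain.
Put P6 (336 kg) in truck 3; 164 kg remain.
Put P7 (109 kg) in truck 3; 55 kg remain.
Put P8 (72 kg) in truck 2; 103 kg remain.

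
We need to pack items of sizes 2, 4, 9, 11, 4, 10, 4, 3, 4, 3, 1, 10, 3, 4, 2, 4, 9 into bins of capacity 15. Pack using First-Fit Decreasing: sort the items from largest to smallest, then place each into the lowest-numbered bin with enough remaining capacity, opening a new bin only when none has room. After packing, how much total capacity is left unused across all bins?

3

Sorted descending: 11, 10, 10, 9, 9, 4, 4, 4, 4, 4, 4, 3, 3, 3, 2, 2, 1.
Put 11 in bin 1; 4 remain.
Put 10 in bin 2; 5 remain.
Put 10 in bin 3; 5 remain.
Put 9 in bin 4; 6 remain.
Put 9 in bin 5; 6 remain.
Put 4 in bin 1; 0 remain.
Put 4 in bin 2; 1 remain.
Put 4 in bin 3; 1 remain.
Put 4 in bin 4; 2 remain.
Put 4 in bin 5; 2 remain.
Put 4 in bin 6; 11 remain.
Put 3 in bin 6; 8 remain.
Put 3 in bin 6; 5 remain.
Put 3 in bin 6; 2 remain.
Put 2 in bin 4; 0 remain.
Put 2 in bin 5; 0 remain.
Put 1 in bin 2; 0 remain.
6 bins × 15 = 90; used 87; unused 3.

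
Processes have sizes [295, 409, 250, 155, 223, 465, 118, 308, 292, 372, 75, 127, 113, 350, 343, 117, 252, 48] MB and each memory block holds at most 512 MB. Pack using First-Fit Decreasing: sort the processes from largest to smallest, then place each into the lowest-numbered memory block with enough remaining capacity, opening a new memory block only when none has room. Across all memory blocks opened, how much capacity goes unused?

808

Sorted descending: 465, 409, 372, 350, 343, 308, 295, 292, 252, 250, 223, 155, 127, 118, 117, 113, 75, 48.
memory block 1: place 465 MB, 47 MB left
memory block 2: place 409 MB, 103 MB left
memory block 3: place 372 MB, 140 MB left
memory block 4: place 350 MB, 162 MB left
memory block 5: place 343 MB, 169 MB left
memory block 6: place 308 MB, 204 MB left
memory block 7: place 295 MB, 217 MB left
memory block 8: place 292 MB, 220 MB left
memory block 9: place 252 MB, 260 MB left
memory block 9: place 250 MB, 10 MB left
memory block 10: place 223 MB, 289 MB left
memory block 4: place 155 MB, 7 MB left
memory block 3: place 127 MB, 13 MB left
memory block 5: place 118 MB, 51 MB left
memory block 6: place 117 MB, 87 MB left
memory block 7: place 113 MB, 104 MB left
memory block 2: place 75 MB, 28 MB left
memory block 5: place 48 MB, 3 MB left
10 memory blocks × 512 MB = 5120 MB; used 4312 MB; unused 808 MB.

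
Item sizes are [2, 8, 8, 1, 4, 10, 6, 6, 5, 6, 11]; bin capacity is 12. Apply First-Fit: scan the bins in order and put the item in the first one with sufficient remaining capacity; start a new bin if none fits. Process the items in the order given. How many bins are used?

6 bins

Put 2 in bin 1; 10 remain.
Put 8 in bin 1; 2 remain.
Put 8 in bin 2; 4 remain.
Put 1 in bin 1; 1 remain.
Put 4 in bin 2; 0 remain.
Put 10 in bin 3; 2 remain.
Put 6 in bin 4; 6 remain.
Put 6 in bin 4; 0 remain.
Put 5 in bin 5; 7 remain.
Put 6 in bin 5; 1 remain.
Put 11 in bin 6; 1 remain.
Final bins: [2,8,1] [8,4] [10] [6,6] [5,6] [11].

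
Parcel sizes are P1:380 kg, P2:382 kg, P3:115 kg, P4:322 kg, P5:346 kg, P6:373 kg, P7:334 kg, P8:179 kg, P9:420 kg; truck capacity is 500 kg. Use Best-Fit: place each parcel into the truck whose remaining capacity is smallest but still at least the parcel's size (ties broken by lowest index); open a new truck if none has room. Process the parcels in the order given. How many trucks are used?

P1 (380 kg) → truck 1 (remaining 120 kg)
P2 (382 kg) → truck 2 (remaining 118 kg)
P3 (115 kg) → truck 2 (remaining 3 kg)
P4 (322 kg) → truck 3 (remaining 178 kg)
P5 (346 kg) → truck 4 (remaining 154 kg)
P6 (373 kg) → truck 5 (remaining 127 kg)
P7 (334 kg) → truck 6 (remaining 166 kg)
P8 (179 kg) → truck 7 (remaining 321 kg)
P9 (420 kg) → truck 8 (remaining 80 kg)
Final trucks: [380] [382,115] [322] [346] [373] [334] [179] [420].

8 trucks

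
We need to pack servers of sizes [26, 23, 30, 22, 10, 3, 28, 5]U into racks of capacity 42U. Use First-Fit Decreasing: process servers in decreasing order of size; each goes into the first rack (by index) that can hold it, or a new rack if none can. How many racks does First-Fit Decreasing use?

Sorted descending: 30, 28, 26, 23, 22, 10, 5, 3.
rack 1: place 30U, 12U left
rack 2: place 28U, 14U left
rack 3: place 26U, 16U left
rack 4: place 23U, 19U left
rack 5: place 22U, 20U left
rack 1: place 10U, 2U left
rack 2: place 5U, 9U left
rack 2: place 3U, 6U left

5 racks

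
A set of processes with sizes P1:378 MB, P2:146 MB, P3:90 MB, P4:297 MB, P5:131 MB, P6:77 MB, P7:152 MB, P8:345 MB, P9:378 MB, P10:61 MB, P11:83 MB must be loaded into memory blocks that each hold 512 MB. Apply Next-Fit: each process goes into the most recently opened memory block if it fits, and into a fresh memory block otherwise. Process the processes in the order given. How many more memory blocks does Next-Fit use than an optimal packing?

Next-Fit: [378] [146,90] [297,131,77] [152,345] [378,61] [83] → 6 memory blocks.
Total size 2138 MB; any packing needs at least ⌈2138/512⌉ = 5 memory blocks.
An optimal packing achieves that bound: [378,131] [378,90] [345,152] [297,146,61] [83,77] → 5 memory blocks.
Excess: 6 − 5 = 1.

1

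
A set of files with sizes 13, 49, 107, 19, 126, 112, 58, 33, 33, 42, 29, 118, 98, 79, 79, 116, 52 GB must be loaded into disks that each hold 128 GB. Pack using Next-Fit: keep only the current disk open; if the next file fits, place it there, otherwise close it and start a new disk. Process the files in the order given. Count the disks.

Put 13 GB in disk 1; 115 GB remain.
Put 49 GB in disk 1; 66 GB remain.
Put 107 GB in disk 2; 21 GB remain.
Put 19 GB in disk 2; 2 GB remain.
Put 126 GB in disk 3; 2 GB remain.
Put 112 GB in disk 4; 16 GB remain.
Put 58 GB in disk 5; 70 GB remain.
Put 33 GB in disk 5; 37 GB remain.
Put 33 GB in disk 5; 4 GB remain.
Put 42 GB in disk 6; 86 GB remain.
Put 29 GB in disk 6; 57 GB remain.
Put 118 GB in disk 7; 10 GB remain.
Put 98 GB in disk 8; 30 GB remain.
Put 79 GB in disk 9; 49 GB remain.
Put 79 GB in disk 10; 49 GB remain.
Put 116 GB in disk 11; 12 GB remain.
Put 52 GB in disk 12; 76 GB remain.

12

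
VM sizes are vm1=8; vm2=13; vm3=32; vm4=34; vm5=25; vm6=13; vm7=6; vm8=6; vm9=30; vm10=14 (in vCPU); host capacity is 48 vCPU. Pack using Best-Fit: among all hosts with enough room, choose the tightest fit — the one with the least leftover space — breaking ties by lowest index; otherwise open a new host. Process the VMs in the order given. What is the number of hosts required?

Put vm1 (8 vCPU) in host 1; 40 vCPU remain.
Put vm2 (13 vCPU) in host 1; 27 vCPU remain.
Put vm3 (32 vCPU) in host 2; 16 vCPU remain.
Put vm4 (34 vCPU) in host 3; 14 vCPU remain.
Put vm5 (25 vCPU) in host 1; 2 vCPU remain.
Put vm6 (13 vCPU) in host 3; 1 vCPU remain.
Put vm7 (6 vCPU) in host 2; 10 vCPU remain.
Put vm8 (6 vCPU) in host 2; 4 vCPU remain.
Put vm9 (30 vCPU) in host 4; 18 vCPU remain.
Put vm10 (14 vCPU) in host 4; 4 vCPU remain.

4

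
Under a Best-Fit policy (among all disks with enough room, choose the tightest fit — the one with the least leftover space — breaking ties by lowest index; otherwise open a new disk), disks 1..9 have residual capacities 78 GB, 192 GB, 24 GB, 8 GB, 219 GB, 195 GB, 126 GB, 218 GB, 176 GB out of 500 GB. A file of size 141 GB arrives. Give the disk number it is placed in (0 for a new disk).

Disks with room: disk 2 (192 GB), disk 5 (219 GB), disk 6 (195 GB), disk 8 (218 GB), disk 9 (176 GB).
Tightest fit is disk 9 with 176 GB free.

9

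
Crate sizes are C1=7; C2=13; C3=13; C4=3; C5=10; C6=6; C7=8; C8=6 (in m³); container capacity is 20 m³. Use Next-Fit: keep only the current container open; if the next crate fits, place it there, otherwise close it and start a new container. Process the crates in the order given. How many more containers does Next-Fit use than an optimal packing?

0

Next-Fit: [7,13] [13,3] [10,6] [8,6] → 4 containers.
Total size 66 m³; any packing needs at least ⌈66/20⌉ = 4 containers.
So 4 is already optimal.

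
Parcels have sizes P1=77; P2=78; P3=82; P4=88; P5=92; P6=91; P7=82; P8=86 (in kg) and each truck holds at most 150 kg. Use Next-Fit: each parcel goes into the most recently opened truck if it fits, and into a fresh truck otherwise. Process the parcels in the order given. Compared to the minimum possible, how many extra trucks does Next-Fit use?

Next-Fit: [77] [78] [82] [88] [92] [91] [82] [86] → 8 trucks.
8 parcels exceed 75 kg (half the capacity), and no two of those can share a truck, so at least 8 trucks are needed.
So 8 is already optimal.

0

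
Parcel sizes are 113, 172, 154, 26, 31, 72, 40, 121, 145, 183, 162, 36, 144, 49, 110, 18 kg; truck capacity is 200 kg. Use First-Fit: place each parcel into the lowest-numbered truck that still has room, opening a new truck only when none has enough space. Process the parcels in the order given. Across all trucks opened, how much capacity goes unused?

113 kg → truck 1 (remaining 87 kg)
172 kg → truck 2 (remaining 28 kg)
154 kg → truck 3 (remaining 46 kg)
26 kg → truck 1 (remaining 61 kg)
31 kg → truck 1 (remaining 30 kg)
72 kg → truck 4 (remaining 128 kg)
40 kg → truck 3 (remaining 6 kg)
121 kg → truck 4 (remaining 7 kg)
145 kg → truck 5 (remaining 55 kg)
183 kg → truck 6 (remaining 17 kg)
162 kg → truck 7 (remaining 38 kg)
36 kg → truck 5 (remaining 19 kg)
144 kg → truck 8 (remaining 56 kg)
49 kg → truck 8 (remaining 7 kg)
110 kg → truck 9 (remaining 90 kg)
18 kg → truck 1 (remaining 12 kg)
9 trucks × 200 kg = 1800 kg; used 1576 kg; unused 224 kg.

224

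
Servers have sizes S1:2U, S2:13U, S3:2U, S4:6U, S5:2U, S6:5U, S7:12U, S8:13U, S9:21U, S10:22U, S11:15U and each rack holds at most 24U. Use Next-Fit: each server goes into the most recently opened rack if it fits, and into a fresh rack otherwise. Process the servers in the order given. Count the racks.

6

rack 1: place S1 (2U), 22U left
rack 1: place S2 (13U), 9U left
rack 1: place S3 (2U), 7U left
rack 1: place S4 (6U), 1U left
rack 2: place S5 (2U), 22U left
rack 2: place S6 (5U), 17U left
rack 2: place S7 (12U), 5U left
rack 3: place S8 (13U), 11U left
rack 4: place S9 (21U), 3U left
rack 5: place S10 (22U), 2U left
rack 6: place S11 (15U), 9U left
Final racks: [2,13,2,6] [2,5,12] [13] [21] [22] [15].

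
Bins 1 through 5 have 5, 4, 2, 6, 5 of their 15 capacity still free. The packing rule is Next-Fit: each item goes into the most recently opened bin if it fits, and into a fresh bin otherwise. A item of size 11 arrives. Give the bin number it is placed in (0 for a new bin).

0

Next-Fit only looks at bin 5, which has 5 free.
11 does not fit, so a new bin is opened.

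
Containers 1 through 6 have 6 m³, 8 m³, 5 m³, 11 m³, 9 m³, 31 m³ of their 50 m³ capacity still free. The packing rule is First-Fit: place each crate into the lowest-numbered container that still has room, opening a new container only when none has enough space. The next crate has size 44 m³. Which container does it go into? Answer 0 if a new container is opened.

0

No container has ≥ 44 m³ free, so a new container is opened.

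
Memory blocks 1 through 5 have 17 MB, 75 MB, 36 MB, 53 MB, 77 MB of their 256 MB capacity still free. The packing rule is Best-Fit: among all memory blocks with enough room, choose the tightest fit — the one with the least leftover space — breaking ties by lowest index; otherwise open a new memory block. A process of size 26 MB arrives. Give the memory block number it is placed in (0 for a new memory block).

3

Memory blocks with room: memory block 2 (75 MB), memory block 3 (36 MB), memory block 4 (53 MB), memory block 5 (77 MB).
Tightest fit is memory block 3 with 36 MB free.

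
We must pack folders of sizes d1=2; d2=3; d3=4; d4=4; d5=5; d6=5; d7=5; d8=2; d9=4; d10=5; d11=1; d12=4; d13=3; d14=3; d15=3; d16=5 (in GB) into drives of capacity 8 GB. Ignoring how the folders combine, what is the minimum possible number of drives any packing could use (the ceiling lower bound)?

8 drives

Total size = 2 + 3 + 4 + 4 + 5 + 5 + 5 + 2 + 4 + 5 + 1 + 4 + 3 + 3 + 3 + 5 = 58 GB.
⌈58 / 8⌉ = 8.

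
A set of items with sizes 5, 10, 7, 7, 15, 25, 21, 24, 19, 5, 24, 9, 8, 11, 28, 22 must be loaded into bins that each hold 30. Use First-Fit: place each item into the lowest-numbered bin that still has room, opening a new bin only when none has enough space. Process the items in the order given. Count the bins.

9

bin 1: place 5, 25 left
bin 1: place 10, 15 left
bin 1: place 7, 8 left
bin 1: place 7, 1 left
bin 2: place 15, 15 left
bin 3: place 25, 5 left
bin 4: place 21, 9 left
bin 5: place 24, 6 left
bin 6: place 19, 11 left
bin 2: place 5, 10 left
bin 7: place 24, 6 left
bin 2: place 9, 1 left
bin 4: place 8, 1 left
bin 6: place 11, 0 left
bin 8: place 28, 2 left
bin 9: place 22, 8 left
Final bins: [5,10,7,7] [15,5,9] [25] [21,8] [24] [19,11] [24] [28] [22].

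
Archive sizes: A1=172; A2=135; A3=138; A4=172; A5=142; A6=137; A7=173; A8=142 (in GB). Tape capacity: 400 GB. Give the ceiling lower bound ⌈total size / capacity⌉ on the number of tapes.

Total size = 172 + 135 + 138 + 172 + 142 + 137 + 173 + 142 = 1211 GB.
⌈1211 / 400⌉ = 4.

4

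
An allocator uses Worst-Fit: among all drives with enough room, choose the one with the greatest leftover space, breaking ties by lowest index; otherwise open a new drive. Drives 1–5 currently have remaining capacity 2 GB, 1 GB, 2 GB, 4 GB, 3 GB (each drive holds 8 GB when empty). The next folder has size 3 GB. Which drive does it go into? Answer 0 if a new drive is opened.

4

Drives with room: drive 4 (4 GB), drive 5 (3 GB).
Most room is drive 4 with 4 GB free.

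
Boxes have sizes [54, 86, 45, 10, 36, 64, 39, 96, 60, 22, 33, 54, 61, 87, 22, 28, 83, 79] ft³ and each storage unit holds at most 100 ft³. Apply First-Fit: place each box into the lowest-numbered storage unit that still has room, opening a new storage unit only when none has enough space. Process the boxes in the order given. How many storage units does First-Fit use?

11 storage units

storage unit 1: place 54 ft³, 46 ft³ left
storage unit 2: place 86 ft³, 14 ft³ left
storage unit 1: place 45 ft³, 1 ft³ left
storage unit 2: place 10 ft³, 4 ft³ left
storage unit 3: place 36 ft³, 64 ft³ left
storage unit 3: place 64 ft³, 0 ft³ left
storage unit 4: place 39 ft³, 61 ft³ left
storage unit 5: place 96 ft³, 4 ft³ left
storage unit 4: place 60 ft³, 1 ft³ left
storage unit 6: place 22 ft³, 78 ft³ left
storage unit 6: place 33 ft³, 45 ft³ left
storage unit 7: place 54 ft³, 46 ft³ left
storage unit 8: place 61 ft³, 39 ft³ left
storage unit 9: place 87 ft³, 13 ft³ left
storage unit 6: place 22 ft³, 23 ft³ left
storage unit 7: place 28 ft³, 18 ft³ left
storage unit 10: place 83 ft³, 17 ft³ left
storage unit 11: place 79 ft³, 21 ft³ left
Final storage units: [54,45] [86,10] [36,64] [39,60] [96] [22,33,22] [54,28] [61] [87] [83] [79].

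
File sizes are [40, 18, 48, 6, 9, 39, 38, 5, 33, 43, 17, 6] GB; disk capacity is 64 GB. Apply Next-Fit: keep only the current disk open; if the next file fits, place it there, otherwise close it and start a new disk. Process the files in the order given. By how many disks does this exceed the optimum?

1

Next-Fit: [40,18] [48,6,9] [39] [38,5] [33] [43,17] [6] → 7 disks.
6 files exceed 32 GB (half the capacity), and no two of those can share a disk, so at least 6 disks are needed.
An optimal packing achieves that bound: [48,9,6] [43,18] [40,17,6] [39,5] [38] [33] → 6 disks.
Excess: 7 − 6 = 1.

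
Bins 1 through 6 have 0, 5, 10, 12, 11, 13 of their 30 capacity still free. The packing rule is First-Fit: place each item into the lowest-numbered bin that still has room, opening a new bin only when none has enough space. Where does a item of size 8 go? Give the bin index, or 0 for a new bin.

Bins with room: bin 3 (10), bin 4 (12), bin 5 (11), bin 6 (13).
The first with room is bin 3.

3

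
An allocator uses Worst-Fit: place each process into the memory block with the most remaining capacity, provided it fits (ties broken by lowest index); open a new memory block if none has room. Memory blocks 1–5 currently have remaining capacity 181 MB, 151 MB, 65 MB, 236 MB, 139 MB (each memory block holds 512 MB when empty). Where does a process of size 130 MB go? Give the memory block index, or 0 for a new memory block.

Memory blocks with room: memory block 1 (181 MB), memory block 2 (151 MB), memory block 4 (236 MB), memory block 5 (139 MB).
Most room is memory block 4 with 236 MB free.

4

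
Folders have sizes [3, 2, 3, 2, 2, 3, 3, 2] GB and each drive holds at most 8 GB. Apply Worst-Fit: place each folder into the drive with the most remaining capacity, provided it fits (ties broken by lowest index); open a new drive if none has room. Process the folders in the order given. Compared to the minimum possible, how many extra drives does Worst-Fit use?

0

Worst-Fit: [3,2,3] [2,2,3] [3,2] → 3 drives.
Total size 20 GB; any packing needs at least ⌈20/8⌉ = 3 drives.
So 3 is already optimal.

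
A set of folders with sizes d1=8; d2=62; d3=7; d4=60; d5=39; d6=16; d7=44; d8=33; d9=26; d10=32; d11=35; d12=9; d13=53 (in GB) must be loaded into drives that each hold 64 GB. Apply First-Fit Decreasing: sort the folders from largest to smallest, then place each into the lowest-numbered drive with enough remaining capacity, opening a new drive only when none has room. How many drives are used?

Sorted descending: 62, 60, 53, 44, 39, 35, 33, 32, 26, 16, 9, 8, 7.
62 GB → drive 1 (remaining 2 GB)
60 GB → drive 2 (remaining 4 GB)
53 GB → drive 3 (remaining 11 GB)
44 GB → drive 4 (remaining 20 GB)
39 GB → drive 5 (remaining 25 GB)
35 GB → drive 6 (remaining 29 GB)
33 GB → drive 7 (remaining 31 GB)
32 GB → drive 8 (remaining 32 GB)
26 GB → drive 6 (remaining 3 GB)
16 GB → drive 4 (remaining 4 GB)
9 GB → drive 3 (remaining 2 GB)
8 GB → drive 5 (remaining 17 GB)
7 GB → drive 5 (remaining 10 GB)

8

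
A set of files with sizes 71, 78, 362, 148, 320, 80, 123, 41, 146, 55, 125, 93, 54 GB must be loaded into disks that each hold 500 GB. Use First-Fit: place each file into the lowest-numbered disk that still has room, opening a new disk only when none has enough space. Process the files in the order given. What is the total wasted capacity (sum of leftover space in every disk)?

Put 71 GB in disk 1; 429 GB remain.
Put 78 GB in disk 1; 351 GB remain.
Put 362 GB in disk 2; 138 GB remain.
Put 148 GB in disk 1; 203 GB remain.
Put 320 GB in disk 3; 180 GB remain.
Put 80 GB in disk 1; 123 GB remain.
Put 123 GB in disk 1; 0 GB remain.
Put 41 GB in disk 2; 97 GB remain.
Put 146 GB in disk 3; 34 GB remain.
Put 55 GB in disk 2; 42 GB remain.
Put 125 GB in disk 4; 375 GB remain.
Put 93 GB in disk 4; 282 GB remain.
Put 54 GB in disk 4; 228 GB remain.
4 disks × 500 GB = 2000 GB; used 1696 GB; unused 304 GB.

304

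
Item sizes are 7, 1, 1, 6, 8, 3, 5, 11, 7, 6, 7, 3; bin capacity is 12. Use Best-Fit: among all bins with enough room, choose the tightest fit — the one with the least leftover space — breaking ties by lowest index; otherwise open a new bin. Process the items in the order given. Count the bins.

7

7 → bin 1 (remaining 5)
1 → bin 1 (remaining 4)
1 → bin 1 (remaining 3)
6 → bin 2 (remaining 6)
8 → bin 3 (remaining 4)
3 → bin 1 (remaining 0)
5 → bin 2 (remaining 1)
11 → bin 4 (remaining 1)
7 → bin 5 (remaining 5)
6 → bin 6 (remaining 6)
7 → bin 7 (remaining 5)
3 → bin 3 (remaining 1)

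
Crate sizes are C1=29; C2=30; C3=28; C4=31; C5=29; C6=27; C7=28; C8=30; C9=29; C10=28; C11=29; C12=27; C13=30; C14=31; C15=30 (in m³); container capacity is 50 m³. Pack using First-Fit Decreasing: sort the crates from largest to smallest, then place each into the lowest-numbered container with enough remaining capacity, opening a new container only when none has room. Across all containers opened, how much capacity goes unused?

Sorted descending: 31, 31, 30, 30, 30, 30, 29, 29, 29, 29, 28, 28, 28, 27, 27.
31 m³ → container 1 (remaining 19 m³)
31 m³ → container 2 (remaining 19 m³)
30 m³ → container 3 (remaining 20 m³)
30 m³ → container 4 (remaining 20 m³)
30 m³ → container 5 (remaining 20 m³)
30 m³ → container 6 (remaining 20 m³)
29 m³ → container 7 (remaining 21 m³)
29 m³ → container 8 (remaining 21 m³)
29 m³ → container 9 (remaining 21 m³)
29 m³ → container 10 (remaining 21 m³)
28 m³ → container 11 (remaining 22 m³)
28 m³ → container 12 (remaining 22 m³)
28 m³ → container 13 (remaining 22 m³)
27 m³ → container 14 (remaining 23 m³)
27 m³ → container 15 (remaining 23 m³)
15 containers × 50 m³ = 750 m³; used 436 m³; unused 314 m³.

314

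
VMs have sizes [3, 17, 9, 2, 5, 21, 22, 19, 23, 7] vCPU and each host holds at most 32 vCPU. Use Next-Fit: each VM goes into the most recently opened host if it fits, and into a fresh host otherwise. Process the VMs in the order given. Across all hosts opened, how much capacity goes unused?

32

3 vCPU → host 1 (remaining 29 vCPU)
17 vCPU → host 1 (remaining 12 vCPU)
9 vCPU → host 1 (remaining 3 vCPU)
2 vCPU → host 1 (remaining 1 vCPU)
5 vCPU → host 2 (remaining 27 vCPU)
21 vCPU → host 2 (remaining 6 vCPU)
22 vCPU → host 3 (remaining 10 vCPU)
19 vCPU → host 4 (remaining 13 vCPU)
23 vCPU → host 5 (remaining 9 vCPU)
7 vCPU → host 5 (remaining 2 vCPU)
5 hosts × 32 vCPU = 160 vCPU; used 128 vCPU; unused 32 vCPU.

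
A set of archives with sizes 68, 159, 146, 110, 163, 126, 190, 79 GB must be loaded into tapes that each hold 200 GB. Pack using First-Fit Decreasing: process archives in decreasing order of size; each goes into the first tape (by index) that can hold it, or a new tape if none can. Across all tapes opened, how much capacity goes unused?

Sorted descending: 190, 163, 159, 146, 126, 110, 79, 68.
Put 190 GB in tape 1; 10 GB remain.
Put 163 GB in tape 2; 37 GB remain.
Put 159 GB in tape 3; 41 GB remain.
Put 146 GB in tape 4; 54 GB remain.
Put 126 GB in tape 5; 74 GB remain.
Put 110 GB in tape 6; 90 GB remain.
Put 79 GB in tape 6; 11 GB remain.
Put 68 GB in tape 5; 6 GB remain.
6 tapes × 200 GB = 1200 GB; used 1041 GB; unused 159 GB.

159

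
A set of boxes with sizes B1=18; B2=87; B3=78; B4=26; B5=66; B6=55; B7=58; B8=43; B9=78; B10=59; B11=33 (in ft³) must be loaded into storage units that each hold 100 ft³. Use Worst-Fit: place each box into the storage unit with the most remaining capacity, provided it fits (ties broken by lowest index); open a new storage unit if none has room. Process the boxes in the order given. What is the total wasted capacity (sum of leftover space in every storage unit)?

99

B1 (18 ft³) → storage unit 1 (remaining 82 ft³)
B2 (87 ft³) → storage unit 2 (remaining 13 ft³)
B3 (78 ft³) → storage unit 1 (remaining 4 ft³)
B4 (26 ft³) → storage unit 3 (remaining 74 ft³)
B5 (66 ft³) → storage unit 3 (remaining 8 ft³)
B6 (55 ft³) → storage unit 4 (remaining 45 ft³)
B7 (58 ft³) → storage unit 5 (remaining 42 ft³)
B8 (43 ft³) → storage unit 4 (remaining 2 ft³)
B9 (78 ft³) → storage unit 6 (remaining 22 ft³)
B10 (59 ft³) → storage unit 7 (remaining 41 ft³)
B11 (33 ft³) → storage unit 5 (remaining 9 ft³)
7 storage units × 100 ft³ = 700 ft³; used 601 ft³; unused 99 ft³.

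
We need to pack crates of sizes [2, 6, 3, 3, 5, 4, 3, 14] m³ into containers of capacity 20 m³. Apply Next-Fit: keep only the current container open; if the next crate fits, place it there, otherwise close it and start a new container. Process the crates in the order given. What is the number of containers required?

3 containers

container 1: place 2 m³, 18 m³ left
container 1: place 6 m³, 12 m³ left
container 1: place 3 m³, 9 m³ left
container 1: place 3 m³, 6 m³ left
container 1: place 5 m³, 1 m³ left
container 2: place 4 m³, 16 m³ left
container 2: place 3 m³, 13 m³ left
container 3: place 14 m³, 6 m³ left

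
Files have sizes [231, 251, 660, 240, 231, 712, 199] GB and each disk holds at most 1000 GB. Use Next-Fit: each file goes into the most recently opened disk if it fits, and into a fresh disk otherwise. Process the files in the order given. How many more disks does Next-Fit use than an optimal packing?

Next-Fit: [231,251] [660,240] [231,712] [199] → 4 disks.
Total size 2524 GB; any packing needs at least ⌈2524/1000⌉ = 3 disks.
An optimal packing achieves that bound: [712,251] [660,240] [231,231,199] → 3 disks.
Excess: 4 − 3 = 1.

1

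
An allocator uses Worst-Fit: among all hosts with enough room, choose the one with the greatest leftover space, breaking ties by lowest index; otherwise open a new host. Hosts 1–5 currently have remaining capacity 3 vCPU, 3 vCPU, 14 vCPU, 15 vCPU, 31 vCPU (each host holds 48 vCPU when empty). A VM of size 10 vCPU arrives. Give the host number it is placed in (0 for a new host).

Hosts with room: host 3 (14 vCPU), host 4 (15 vCPU), host 5 (31 vCPU).
Most room is host 5 with 31 vCPU free.

5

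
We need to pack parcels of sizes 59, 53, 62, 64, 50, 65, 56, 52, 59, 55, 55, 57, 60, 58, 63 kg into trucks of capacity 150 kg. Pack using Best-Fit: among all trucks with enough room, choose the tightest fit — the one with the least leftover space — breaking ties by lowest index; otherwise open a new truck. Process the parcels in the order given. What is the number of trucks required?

Put 59 kg in truck 1; 91 kg remain.
Put 53 kg in truck 1; 38 kg remain.
Put 62 kg in truck 2; 88 kg remain.
Put 64 kg in truck 2; 24 kg remain.
Put 50 kg in truck 3; 100 kg remain.
Put 65 kg in truck 3; 35 kg remain.
Put 56 kg in truck 4; 94 kg remain.
Put 52 kg in truck 4; 42 kg remain.
Put 59 kg in truck 5; 91 kg remain.
Put 55 kg in truck 5; 36 kg remain.
Put 55 kg in truck 6; 95 kg remain.
Put 57 kg in truck 6; 38 kg remain.
Put 60 kg in truck 7; 90 kg remain.
Put 58 kg in truck 7; 32 kg remain.
Put 63 kg in truck 8; 87 kg remain.

8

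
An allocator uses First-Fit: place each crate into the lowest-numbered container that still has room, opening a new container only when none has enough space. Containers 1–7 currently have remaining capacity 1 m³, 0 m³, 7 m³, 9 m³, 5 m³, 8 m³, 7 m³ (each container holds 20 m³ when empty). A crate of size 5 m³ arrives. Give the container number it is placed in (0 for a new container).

3

Containers with room: container 3 (7 m³), container 4 (9 m³), container 5 (5 m³), container 6 (8 m³), container 7 (7 m³).
The first with room is container 3.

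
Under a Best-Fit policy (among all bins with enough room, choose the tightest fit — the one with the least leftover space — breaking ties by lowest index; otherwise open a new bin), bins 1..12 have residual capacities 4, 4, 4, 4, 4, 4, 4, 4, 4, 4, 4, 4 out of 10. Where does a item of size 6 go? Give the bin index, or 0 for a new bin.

No bin has ≥ 6 free, so a new bin is opened.

0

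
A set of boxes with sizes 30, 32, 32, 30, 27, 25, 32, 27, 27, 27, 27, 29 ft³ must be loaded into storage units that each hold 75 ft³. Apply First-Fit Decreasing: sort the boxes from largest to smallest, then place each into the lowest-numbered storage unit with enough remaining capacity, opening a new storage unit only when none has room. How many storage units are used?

6 storage units

Sorted descending: 32, 32, 32, 30, 30, 29, 27, 27, 27, 27, 27, 25.
Put 32 ft³ in storage unit 1; 43 ft³ remain.
Put 32 ft³ in storage unit 1; 11 ft³ remain.
Put 32 ft³ in storage unit 2; 43 ft³ remain.
Put 30 ft³ in storage unit 2; 13 ft³ remain.
Put 30 ft³ in storage unit 3; 45 ft³ remain.
Put 29 ft³ in storage unit 3; 16 ft³ remain.
Put 27 ft³ in storage unit 4; 48 ft³ remain.
Put 27 ft³ in storage unit 4; 21 ft³ remain.
Put 27 ft³ in storage unit 5; 48 ft³ remain.
Put 27 ft³ in storage unit 5; 21 ft³ remain.
Put 27 ft³ in storage unit 6; 48 ft³ remain.
Put 25 ft³ in storage unit 6; 23 ft³ remain.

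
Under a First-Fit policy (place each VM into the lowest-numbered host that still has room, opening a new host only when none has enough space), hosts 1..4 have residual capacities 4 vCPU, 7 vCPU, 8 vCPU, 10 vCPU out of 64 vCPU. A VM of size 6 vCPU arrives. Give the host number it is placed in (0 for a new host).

2

Hosts with room: host 2 (7 vCPU), host 3 (8 vCPU), host 4 (10 vCPU).
The first with room is host 2.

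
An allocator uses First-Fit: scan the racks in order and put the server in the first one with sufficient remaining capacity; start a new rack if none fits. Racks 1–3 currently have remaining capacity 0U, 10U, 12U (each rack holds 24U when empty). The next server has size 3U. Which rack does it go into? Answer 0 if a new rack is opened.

2

Racks with room: rack 2 (10U), rack 3 (12U).
The first with room is rack 2.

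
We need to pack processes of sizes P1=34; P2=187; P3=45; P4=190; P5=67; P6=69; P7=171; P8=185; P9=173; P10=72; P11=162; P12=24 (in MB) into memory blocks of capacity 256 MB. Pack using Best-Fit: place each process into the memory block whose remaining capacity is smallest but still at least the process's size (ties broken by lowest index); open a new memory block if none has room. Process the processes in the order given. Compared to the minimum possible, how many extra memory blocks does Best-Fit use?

Best-Fit: [34,187,24] [45,190] [67,69] [171] [185] [173,72] [162] → 7 memory blocks.
Total size 1379 MB; any packing needs at least ⌈1379/256⌉ = 6 memory blocks.
An optimal packing achieves that bound: [190,45] [187,69] [185,67] [173,72] [171,34,24] [162] → 6 memory blocks.
Excess: 7 − 6 = 1.

1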